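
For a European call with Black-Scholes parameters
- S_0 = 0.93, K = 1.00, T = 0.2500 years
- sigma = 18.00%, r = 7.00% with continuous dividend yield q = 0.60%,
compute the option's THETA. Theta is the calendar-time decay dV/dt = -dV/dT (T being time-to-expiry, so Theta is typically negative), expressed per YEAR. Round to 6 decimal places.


Answer: Theta = -0.071901

Derivation:
d1 = -0.5835632537; d2 = -0.6735632537
phi(d1) = 0.3364816818; exp(-qT) = 0.9985011244; exp(-rT) = 0.9826522357
Theta = -S*exp(-qT)*phi(d1)*sigma/(2*sqrt(T)) - r*K*exp(-rT)*N(d2) + q*S*exp(-qT)*N(d1)
N(d1) = 0.2797570944; N(d2) = 0.2502945108; sqrt(T) = 0.5000000000
Term 1 = -0.9300 * 0.9985011244 * 0.3364816818 * 0.1800 / (2 * 0.5000000000) = -0.0562426063
Term 2 = -0.0700 * 1.0000 * 0.9826522357 * 0.2502945108 = -0.0172166722
Term 3 = 0.0060 * 0.9300 * 0.9985011244 * 0.2797570944 = 0.0015587048
Theta = -0.0562426063 + (-0.0172166722) + (0.0015587048) = -0.071901


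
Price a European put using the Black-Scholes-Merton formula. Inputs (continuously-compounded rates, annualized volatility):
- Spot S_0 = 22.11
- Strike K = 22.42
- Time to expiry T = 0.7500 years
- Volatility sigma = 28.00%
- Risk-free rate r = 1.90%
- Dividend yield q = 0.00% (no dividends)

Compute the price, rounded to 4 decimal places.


d1 = (ln(S/K) + (r - q + 0.5*sigma^2) * T) / (sigma * sqrt(T)) = 0.12259034
d2 = d1 - sigma * sqrt(T) = -0.11989677
exp(-rT) = 0.98585105; exp(-qT) = 1.00000000
P = K * exp(-rT) * N(-d2) - S_0 * exp(-qT) * N(-d1)
N(-d1) = 0.45121575; N(-d2) = 0.54771754
P = 22.4200 * 0.98585105 * 0.54771754 - 22.1100 * 1.00000000 * 0.45121575 = 2.1297

Answer: Price = 2.1297


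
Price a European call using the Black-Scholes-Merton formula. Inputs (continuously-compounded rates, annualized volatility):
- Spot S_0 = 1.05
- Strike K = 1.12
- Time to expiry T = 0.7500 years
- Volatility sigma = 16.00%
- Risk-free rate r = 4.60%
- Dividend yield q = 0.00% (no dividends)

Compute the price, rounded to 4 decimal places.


d1 = (ln(S/K) + (r - q + 0.5*sigma^2) * T) / (sigma * sqrt(T)) = -0.14750232
d2 = d1 - sigma * sqrt(T) = -0.28606639
exp(-rT) = 0.96608834; exp(-qT) = 1.00000000
C = S_0 * exp(-qT) * N(d1) - K * exp(-rT) * N(d2)
N(d1) = 0.44136777; N(d2) = 0.38741364
C = 1.0500 * 1.00000000 * 0.44136777 - 1.1200 * 0.96608834 * 0.38741364 = 0.0442

Answer: Price = 0.0442


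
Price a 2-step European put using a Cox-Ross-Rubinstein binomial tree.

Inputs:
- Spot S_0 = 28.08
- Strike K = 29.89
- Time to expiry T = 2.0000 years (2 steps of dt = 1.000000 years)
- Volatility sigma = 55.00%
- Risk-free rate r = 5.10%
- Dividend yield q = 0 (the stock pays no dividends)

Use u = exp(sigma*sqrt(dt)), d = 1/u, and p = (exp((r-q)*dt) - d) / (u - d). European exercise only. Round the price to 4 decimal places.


dt = T/N = 1.000000
u = exp(sigma*sqrt(dt)) = 1.733253; d = 1/u = 0.576950
p = (exp((r-q)*dt) - d) / (u - d) = 0.411115
Discount per step: exp(-r*dt) = 0.950279
Stock lattice S(k, i) with i counting down-moves:
  k=0: S(0,0) = 28.0800
  k=1: S(1,0) = 48.6697; S(1,1) = 16.2008
  k=2: S(2,0) = 84.3570; S(2,1) = 28.0800; S(2,2) = 9.3470
Terminal payoffs V(N, i) = max(K - S_T, 0):
  V(2,0) = 0.000000; V(2,1) = 1.810000; V(2,2) = 20.542980
Backward induction: V(k, i) = exp(-r*dt) * [p * V(k+1, i) + (1-p) * V(k+1, i+1)].
  V(1,0) = exp(-r*dt) * [p*0.000000 + (1-p)*1.810000] = 1.012886
  V(1,1) = exp(-r*dt) * [p*1.810000 + (1-p)*20.542980] = 12.203079
  V(0,0) = exp(-r*dt) * [p*1.012886 + (1-p)*12.203079] = 7.224615

Answer: Price = V(0,0) = 7.2246


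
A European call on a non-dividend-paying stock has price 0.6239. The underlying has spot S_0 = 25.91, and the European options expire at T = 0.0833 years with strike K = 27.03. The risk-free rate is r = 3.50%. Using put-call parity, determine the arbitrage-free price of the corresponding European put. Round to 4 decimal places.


Answer: Put price = 1.6652

Derivation:
Put-call parity: C - P = S_0 * exp(-qT) - K * exp(-rT).
S_0 * exp(-qT) = 25.9100 * 1.00000000 = 25.91000000
K * exp(-rT) = 27.0300 * 0.99708875 = 26.95130880
P = C - S*exp(-qT) + K*exp(-rT)
P = 0.6239 - 25.91000000 + 26.95130880 = 1.6652


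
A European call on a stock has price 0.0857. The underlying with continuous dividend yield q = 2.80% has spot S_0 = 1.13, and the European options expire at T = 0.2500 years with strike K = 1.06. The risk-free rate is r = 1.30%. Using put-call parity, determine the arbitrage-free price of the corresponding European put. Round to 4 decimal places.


Answer: Put price = 0.0201

Derivation:
Put-call parity: C - P = S_0 * exp(-qT) - K * exp(-rT).
S_0 * exp(-qT) = 1.1300 * 0.99302444 = 1.12211762
K * exp(-rT) = 1.0600 * 0.99675528 = 1.05656059
P = C - S*exp(-qT) + K*exp(-rT)
P = 0.0857 - 1.12211762 + 1.05656059 = 0.0201


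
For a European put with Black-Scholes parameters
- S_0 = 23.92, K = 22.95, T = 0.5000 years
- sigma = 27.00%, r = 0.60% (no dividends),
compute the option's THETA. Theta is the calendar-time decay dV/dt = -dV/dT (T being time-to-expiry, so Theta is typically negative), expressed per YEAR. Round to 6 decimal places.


Answer: Theta = -1.665307

Derivation:
d1 = 0.3280032267; d2 = 0.1370843958
phi(d1) = 0.3780489511; exp(-qT) = 1.0000000000; exp(-rT) = 0.9970044955
Theta = -S*exp(-qT)*phi(d1)*sigma/(2*sqrt(T)) + r*K*exp(-rT)*N(-d2) - q*S*exp(-qT)*N(-d1)
N(-d1) = 0.3714546115; N(-d2) = 0.4454820432; sqrt(T) = 0.7071067812
Term 1 = -23.9200 * 1.0000000000 * 0.3780489511 * 0.2700 / (2 * 0.7071067812) = -1.7264657975
Term 2 = 0.0060 * 22.9500 * 0.9970044955 * 0.4454820432 = 0.0611591245
Term 3 = 0 (no dividend yield, q = 0)
Theta = -1.7264657975 + (0.0611591245) + (0.0000000000) = -1.665307


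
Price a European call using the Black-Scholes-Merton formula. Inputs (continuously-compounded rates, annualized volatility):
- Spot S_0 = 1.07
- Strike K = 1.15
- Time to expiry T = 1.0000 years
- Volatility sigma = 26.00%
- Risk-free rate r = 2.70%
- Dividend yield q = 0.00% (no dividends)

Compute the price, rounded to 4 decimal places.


Answer: Price = 0.0902

Derivation:
d1 = (ln(S/K) + (r - q + 0.5*sigma^2) * T) / (sigma * sqrt(T)) = -0.04347421
d2 = d1 - sigma * sqrt(T) = -0.30347421
exp(-rT) = 0.97336124; exp(-qT) = 1.00000000
C = S_0 * exp(-qT) * N(d1) - K * exp(-rT) * N(d2)
N(d1) = 0.48266176; N(d2) = 0.38076425
C = 1.0700 * 1.00000000 * 0.48266176 - 1.1500 * 0.97336124 * 0.38076425 = 0.0902


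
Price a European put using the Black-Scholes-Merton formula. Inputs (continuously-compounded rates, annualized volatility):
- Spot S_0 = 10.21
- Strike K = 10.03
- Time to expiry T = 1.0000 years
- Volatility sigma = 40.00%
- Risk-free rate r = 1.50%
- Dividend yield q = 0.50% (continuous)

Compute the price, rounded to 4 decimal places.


d1 = (ln(S/K) + (r - q + 0.5*sigma^2) * T) / (sigma * sqrt(T)) = 0.26946758
d2 = d1 - sigma * sqrt(T) = -0.13053242
exp(-rT) = 0.98511194; exp(-qT) = 0.99501248
P = K * exp(-rT) * N(-d2) - S_0 * exp(-qT) * N(-d1)
N(-d1) = 0.39378495; N(-d2) = 0.55192740
P = 10.0300 * 0.98511194 * 0.55192740 - 10.2100 * 0.99501248 * 0.39378495 = 1.4529

Answer: Price = 1.4529


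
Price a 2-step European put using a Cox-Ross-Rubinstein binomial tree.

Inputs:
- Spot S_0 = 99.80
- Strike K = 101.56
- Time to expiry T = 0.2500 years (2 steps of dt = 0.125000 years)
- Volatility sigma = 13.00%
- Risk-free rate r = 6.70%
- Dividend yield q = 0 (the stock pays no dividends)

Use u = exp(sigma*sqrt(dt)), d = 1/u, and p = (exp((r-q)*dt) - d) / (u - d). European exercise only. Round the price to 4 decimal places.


Answer: Price = V(0,0) = 2.6693

Derivation:
dt = T/N = 0.125000
u = exp(sigma*sqrt(dt)) = 1.047035; d = 1/u = 0.955078
p = (exp((r-q)*dt) - d) / (u - d) = 0.579970
Discount per step: exp(-r*dt) = 0.991660
Stock lattice S(k, i) with i counting down-moves:
  k=0: S(0,0) = 99.8000
  k=1: S(1,0) = 104.4940; S(1,1) = 95.3168
  k=2: S(2,0) = 109.4089; S(2,1) = 99.8000; S(2,2) = 91.0350
Terminal payoffs V(N, i) = max(K - S_T, 0):
  V(2,0) = 0.000000; V(2,1) = 1.760000; V(2,2) = 10.524977
Backward induction: V(k, i) = exp(-r*dt) * [p * V(k+1, i) + (1-p) * V(k+1, i+1)].
  V(1,0) = exp(-r*dt) * [p*0.000000 + (1-p)*1.760000] = 0.733088
  V(1,1) = exp(-r*dt) * [p*1.760000 + (1-p)*10.524977] = 5.396171
  V(0,0) = exp(-r*dt) * [p*0.733088 + (1-p)*5.396171] = 2.669274


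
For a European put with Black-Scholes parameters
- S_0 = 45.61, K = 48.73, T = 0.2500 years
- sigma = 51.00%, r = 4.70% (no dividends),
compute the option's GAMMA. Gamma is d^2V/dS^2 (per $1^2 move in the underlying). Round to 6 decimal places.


d1 = -0.0859033966; d2 = -0.3409033966
phi(d1) = 0.3974730166; exp(-qT) = 1.0000000000; exp(-rT) = 0.9883187617
Gamma = exp(-qT) * phi(d1) / (S * sigma * sqrt(T)) = 1.0000000000 * 0.3974730166 / (45.6100 * 0.5100 * 0.5000000000) = 0.034175

Answer: Gamma = 0.034175


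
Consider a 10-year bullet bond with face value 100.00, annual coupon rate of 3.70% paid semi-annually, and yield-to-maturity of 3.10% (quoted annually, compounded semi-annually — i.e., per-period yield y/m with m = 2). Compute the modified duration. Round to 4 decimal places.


Answer: Modified duration = 8.3655

Derivation:
Coupon per period c = face * coupon_rate / m = 1.850000
Periods per year m = 2; per-period yield y/m = 0.015500
Number of cashflows N = 20
Cashflows (t years, CF_t, discount factor 1/(1+y/m)^(m*t), PV):
  t = 0.5000: CF_t = 1.850000, DF = 0.984737, PV = 1.821763
  t = 1.0000: CF_t = 1.850000, DF = 0.969706, PV = 1.793956
  t = 1.5000: CF_t = 1.850000, DF = 0.954905, PV = 1.766574
  t = 2.0000: CF_t = 1.850000, DF = 0.940330, PV = 1.739610
  t = 2.5000: CF_t = 1.850000, DF = 0.925977, PV = 1.713058
  t = 3.0000: CF_t = 1.850000, DF = 0.911844, PV = 1.686911
  t = 3.5000: CF_t = 1.850000, DF = 0.897926, PV = 1.661163
  t = 4.0000: CF_t = 1.850000, DF = 0.884220, PV = 1.635808
  t = 4.5000: CF_t = 1.850000, DF = 0.870724, PV = 1.610840
  t = 5.0000: CF_t = 1.850000, DF = 0.857434, PV = 1.586253
  t = 5.5000: CF_t = 1.850000, DF = 0.844347, PV = 1.562041
  t = 6.0000: CF_t = 1.850000, DF = 0.831459, PV = 1.538199
  t = 6.5000: CF_t = 1.850000, DF = 0.818768, PV = 1.514721
  t = 7.0000: CF_t = 1.850000, DF = 0.806271, PV = 1.491601
  t = 7.5000: CF_t = 1.850000, DF = 0.793964, PV = 1.468834
  t = 8.0000: CF_t = 1.850000, DF = 0.781846, PV = 1.446415
  t = 8.5000: CF_t = 1.850000, DF = 0.769912, PV = 1.424338
  t = 9.0000: CF_t = 1.850000, DF = 0.758161, PV = 1.402597
  t = 9.5000: CF_t = 1.850000, DF = 0.746589, PV = 1.381189
  t = 10.0000: CF_t = 101.850000, DF = 0.735193, PV = 74.879421
Price P = sum_t PV_t = 105.125294
First compute Macaulay numerator sum_t t * PV_t:
  t * PV_t at t = 0.5000: 0.910881
  t * PV_t at t = 1.0000: 1.793956
  t * PV_t at t = 1.5000: 2.649862
  t * PV_t at t = 2.0000: 3.479221
  t * PV_t at t = 2.5000: 4.282645
  t * PV_t at t = 3.0000: 5.060733
  t * PV_t at t = 3.5000: 5.814070
  t * PV_t at t = 4.0000: 6.543232
  t * PV_t at t = 4.5000: 7.248780
  t * PV_t at t = 5.0000: 7.931265
  t * PV_t at t = 5.5000: 8.591227
  t * PV_t at t = 6.0000: 9.229196
  t * PV_t at t = 6.5000: 9.845687
  t * PV_t at t = 7.0000: 10.441209
  t * PV_t at t = 7.5000: 11.016257
  t * PV_t at t = 8.0000: 11.571319
  t * PV_t at t = 8.5000: 12.106870
  t * PV_t at t = 9.0000: 12.623377
  t * PV_t at t = 9.5000: 13.121295
  t * PV_t at t = 10.0000: 748.794212
Macaulay duration D = 893.055294 / 105.125294 = 8.495151
Modified duration = D / (1 + y/m) = 8.495151 / (1 + 0.015500) = 8.365486


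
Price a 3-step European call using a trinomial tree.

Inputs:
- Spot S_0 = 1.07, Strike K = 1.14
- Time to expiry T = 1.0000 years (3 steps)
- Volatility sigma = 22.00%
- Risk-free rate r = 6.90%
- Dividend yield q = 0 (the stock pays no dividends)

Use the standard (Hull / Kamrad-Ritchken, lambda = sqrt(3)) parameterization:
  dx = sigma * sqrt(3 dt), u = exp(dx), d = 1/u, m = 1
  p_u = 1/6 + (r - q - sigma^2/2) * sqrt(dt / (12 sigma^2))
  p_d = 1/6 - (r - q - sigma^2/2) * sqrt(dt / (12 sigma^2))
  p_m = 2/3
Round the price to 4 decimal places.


dt = T/N = 0.333333; dx = sigma*sqrt(3*dt) = 0.220000
u = exp(dx) = 1.246077; d = 1/u = 0.802519
p_u = 0.200606, p_m = 0.666667, p_d = 0.132727
Discount per step: exp(-r*dt) = 0.977262
Stock lattice S(k, j) with j the centered position index:
  k=0: S(0,+0) = 1.0700
  k=1: S(1,-1) = 0.8587; S(1,+0) = 1.0700; S(1,+1) = 1.3333
  k=2: S(2,-2) = 0.6891; S(2,-1) = 0.8587; S(2,+0) = 1.0700; S(2,+1) = 1.3333; S(2,+2) = 1.6614
  k=3: S(3,-3) = 0.5530; S(3,-2) = 0.6891; S(3,-1) = 0.8587; S(3,+0) = 1.0700; S(3,+1) = 1.3333; S(3,+2) = 1.6614; S(3,+3) = 2.0702
Terminal payoffs V(N, j) = max(S_T - K, 0):
  V(3,-3) = 0.000000; V(3,-2) = 0.000000; V(3,-1) = 0.000000; V(3,+0) = 0.000000; V(3,+1) = 0.193302; V(3,+2) = 0.521397; V(3,+3) = 0.930228
Backward induction: V(k, j) = exp(-r*dt) * [p_u * V(k+1, j+1) + p_m * V(k+1, j) + p_d * V(k+1, j-1)]
  V(2,-2) = exp(-r*dt) * [p_u*0.000000 + p_m*0.000000 + p_d*0.000000] = 0.000000
  V(2,-1) = exp(-r*dt) * [p_u*0.000000 + p_m*0.000000 + p_d*0.000000] = 0.000000
  V(2,+0) = exp(-r*dt) * [p_u*0.193302 + p_m*0.000000 + p_d*0.000000] = 0.037896
  V(2,+1) = exp(-r*dt) * [p_u*0.521397 + p_m*0.193302 + p_d*0.000000] = 0.228155
  V(2,+2) = exp(-r*dt) * [p_u*0.930228 + p_m*0.521397 + p_d*0.193302] = 0.547134
  V(1,-1) = exp(-r*dt) * [p_u*0.037896 + p_m*0.000000 + p_d*0.000000] = 0.007429
  V(1,+0) = exp(-r*dt) * [p_u*0.228155 + p_m*0.037896 + p_d*0.000000] = 0.069418
  V(1,+1) = exp(-r*dt) * [p_u*0.547134 + p_m*0.228155 + p_d*0.037896] = 0.260823
  V(0,+0) = exp(-r*dt) * [p_u*0.260823 + p_m*0.069418 + p_d*0.007429] = 0.097323

Answer: Price = V(0,0) = 0.0973


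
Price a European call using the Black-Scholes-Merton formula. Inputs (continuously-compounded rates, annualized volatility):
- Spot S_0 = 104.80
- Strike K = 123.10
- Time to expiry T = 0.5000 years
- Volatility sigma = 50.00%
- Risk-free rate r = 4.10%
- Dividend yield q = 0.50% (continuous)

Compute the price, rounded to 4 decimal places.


d1 = (ln(S/K) + (r - q + 0.5*sigma^2) * T) / (sigma * sqrt(T)) = -0.22752790
d2 = d1 - sigma * sqrt(T) = -0.58108129
exp(-rT) = 0.97970870; exp(-qT) = 0.99750312
C = S_0 * exp(-qT) * N(d1) - K * exp(-rT) * N(d2)
N(d1) = 0.41000664; N(d2) = 0.28059283
C = 104.8000 * 0.99750312 * 0.41000664 - 123.1000 * 0.97970870 * 0.28059283 = 9.0213

Answer: Price = 9.0213


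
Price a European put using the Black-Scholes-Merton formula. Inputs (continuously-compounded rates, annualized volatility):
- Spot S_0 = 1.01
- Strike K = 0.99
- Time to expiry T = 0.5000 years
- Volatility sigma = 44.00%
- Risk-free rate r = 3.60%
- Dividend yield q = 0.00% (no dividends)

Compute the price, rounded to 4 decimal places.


d1 = (ln(S/K) + (r - q + 0.5*sigma^2) * T) / (sigma * sqrt(T)) = 0.27770226
d2 = d1 - sigma * sqrt(T) = -0.03342472
exp(-rT) = 0.98216103; exp(-qT) = 1.00000000
P = K * exp(-rT) * N(-d2) - S_0 * exp(-qT) * N(-d1)
N(-d1) = 0.39062046; N(-d2) = 0.51333205
P = 0.9900 * 0.98216103 * 0.51333205 - 1.0100 * 1.00000000 * 0.39062046 = 0.1046

Answer: Price = 0.1046


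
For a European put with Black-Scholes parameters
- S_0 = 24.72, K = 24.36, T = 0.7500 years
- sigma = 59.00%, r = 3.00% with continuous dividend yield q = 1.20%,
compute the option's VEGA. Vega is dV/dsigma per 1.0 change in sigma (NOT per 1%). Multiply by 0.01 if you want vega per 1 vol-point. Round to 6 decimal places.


Answer: Vega = 8.065485

Derivation:
d1 = 0.3106099234; d2 = -0.2003450648
phi(d1) = 0.3801543991; exp(-qT) = 0.9910403788; exp(-rT) = 0.9777512372
Vega = S * exp(-qT) * phi(d1) * sqrt(T) = 24.7200 * 0.9910403788 * 0.3801543991 * 0.8660254038 = 8.065485


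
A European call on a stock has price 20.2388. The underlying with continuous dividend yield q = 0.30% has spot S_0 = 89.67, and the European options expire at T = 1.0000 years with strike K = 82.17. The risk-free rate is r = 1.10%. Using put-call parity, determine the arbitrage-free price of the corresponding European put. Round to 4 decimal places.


Put-call parity: C - P = S_0 * exp(-qT) - K * exp(-rT).
S_0 * exp(-qT) = 89.6700 * 0.99700450 = 89.40139311
K * exp(-rT) = 82.1700 * 0.98906028 = 81.27108311
P = C - S*exp(-qT) + K*exp(-rT)
P = 20.2388 - 89.40139311 + 81.27108311 = 12.1085

Answer: Put price = 12.1085


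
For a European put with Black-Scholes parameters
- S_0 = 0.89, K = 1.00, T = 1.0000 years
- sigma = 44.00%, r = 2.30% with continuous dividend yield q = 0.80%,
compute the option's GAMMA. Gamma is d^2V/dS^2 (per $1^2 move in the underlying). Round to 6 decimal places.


Answer: Gamma = 1.010573

Derivation:
d1 = -0.0107586733; d2 = -0.4507586733
phi(d1) = 0.3989191925; exp(-qT) = 0.9920319148; exp(-rT) = 0.9772624838
Gamma = exp(-qT) * phi(d1) / (S * sigma * sqrt(T)) = 0.9920319148 * 0.3989191925 / (0.8900 * 0.4400 * 1.0000000000) = 1.010573


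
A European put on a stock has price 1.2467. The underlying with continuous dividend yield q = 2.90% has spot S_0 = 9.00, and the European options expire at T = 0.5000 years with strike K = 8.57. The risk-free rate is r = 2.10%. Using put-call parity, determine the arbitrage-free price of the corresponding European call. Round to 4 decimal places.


Answer: Call price = 1.6367

Derivation:
Put-call parity: C - P = S_0 * exp(-qT) - K * exp(-rT).
S_0 * exp(-qT) = 9.0000 * 0.98560462 = 8.87044157
K * exp(-rT) = 8.5700 * 0.98955493 = 8.48048577
C = P + S*exp(-qT) - K*exp(-rT)
C = 1.2467 + 8.87044157 - 8.48048577 = 1.6367


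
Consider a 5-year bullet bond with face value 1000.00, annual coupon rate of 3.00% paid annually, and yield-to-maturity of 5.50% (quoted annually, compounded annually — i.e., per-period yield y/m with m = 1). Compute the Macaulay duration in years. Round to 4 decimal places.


Coupon per period c = face * coupon_rate / m = 30.000000
Periods per year m = 1; per-period yield y/m = 0.055000
Number of cashflows N = 5
Cashflows (t years, CF_t, discount factor 1/(1+y/m)^(m*t), PV):
  t = 1.0000: CF_t = 30.000000, DF = 0.947867, PV = 28.436019
  t = 2.0000: CF_t = 30.000000, DF = 0.898452, PV = 26.953572
  t = 3.0000: CF_t = 30.000000, DF = 0.851614, PV = 25.548410
  t = 4.0000: CF_t = 30.000000, DF = 0.807217, PV = 24.216502
  t = 5.0000: CF_t = 1030.000000, DF = 0.765134, PV = 788.088384
Price P = sum_t PV_t = 893.242888
Macaulay numerator sum_t t * PV_t:
  t * PV_t at t = 1.0000: 28.436019
  t * PV_t at t = 2.0000: 53.907145
  t * PV_t at t = 3.0000: 76.645230
  t * PV_t at t = 4.0000: 96.866009
  t * PV_t at t = 5.0000: 3940.441922
Macaulay duration D = (sum_t t * PV_t) / P = 4196.296325 / 893.242888 = 4.697822

Answer: Macaulay duration = 4.6978 years


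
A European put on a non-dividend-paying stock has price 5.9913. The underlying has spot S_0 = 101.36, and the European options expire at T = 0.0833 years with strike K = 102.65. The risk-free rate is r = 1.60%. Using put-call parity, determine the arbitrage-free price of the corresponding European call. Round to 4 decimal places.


Put-call parity: C - P = S_0 * exp(-qT) - K * exp(-rT).
S_0 * exp(-qT) = 101.3600 * 1.00000000 = 101.36000000
K * exp(-rT) = 102.6500 * 0.99866809 = 102.51327921
C = P + S*exp(-qT) - K*exp(-rT)
C = 5.9913 + 101.36000000 - 102.51327921 = 4.8380

Answer: Call price = 4.8380


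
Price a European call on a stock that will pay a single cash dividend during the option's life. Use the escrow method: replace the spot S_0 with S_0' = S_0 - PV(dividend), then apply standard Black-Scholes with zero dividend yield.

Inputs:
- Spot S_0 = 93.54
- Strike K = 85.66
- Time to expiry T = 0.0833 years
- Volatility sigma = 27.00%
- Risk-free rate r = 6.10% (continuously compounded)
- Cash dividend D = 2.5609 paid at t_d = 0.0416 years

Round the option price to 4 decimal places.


PV(D) = D * exp(-r * t_d) = 2.5609 * 0.99746562 = 2.55440970
S_0' = S_0 - PV(D) = 93.5400 - 2.55440970 = 90.98559030
d1 = (ln(S_0'/K) + (r + sigma^2/2)*T) / (sigma*sqrt(T)) = 0.87816835
d2 = d1 - sigma*sqrt(T) = 0.80024166
exp(-rT) = 0.99493159
N(d1) = 0.81007382; N(d2) = 0.78821460
C = S_0' * N(d1) - K * exp(-rT) * N(d2) = 90.98559030 * 0.81007382 - 85.6600 * 0.99493159 * 0.78821460 = 6.5288

Answer: Price = 6.5288


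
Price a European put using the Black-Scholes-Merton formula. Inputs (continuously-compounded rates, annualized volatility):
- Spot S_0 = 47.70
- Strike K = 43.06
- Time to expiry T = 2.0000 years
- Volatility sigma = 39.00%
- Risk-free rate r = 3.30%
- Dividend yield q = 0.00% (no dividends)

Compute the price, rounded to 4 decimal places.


d1 = (ln(S/K) + (r - q + 0.5*sigma^2) * T) / (sigma * sqrt(T)) = 0.58098233
d2 = d1 - sigma * sqrt(T) = 0.02943904
exp(-rT) = 0.93613086; exp(-qT) = 1.00000000
P = K * exp(-rT) * N(-d2) - S_0 * exp(-qT) * N(-d1)
N(-d1) = 0.28062618; N(-d2) = 0.48825722
P = 43.0600 * 0.93613086 * 0.48825722 - 47.7000 * 1.00000000 * 0.28062618 = 6.2957

Answer: Price = 6.2957


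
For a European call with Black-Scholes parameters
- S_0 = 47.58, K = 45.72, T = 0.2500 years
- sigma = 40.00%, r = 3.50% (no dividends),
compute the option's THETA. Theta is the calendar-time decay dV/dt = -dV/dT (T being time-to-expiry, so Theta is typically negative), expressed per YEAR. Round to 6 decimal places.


d1 = 0.3431333297; d2 = 0.1431333297
phi(d1) = 0.3761343919; exp(-qT) = 1.0000000000; exp(-rT) = 0.9912881698
Theta = -S*exp(-qT)*phi(d1)*sigma/(2*sqrt(T)) - r*K*exp(-rT)*N(d2) + q*S*exp(-qT)*N(d1)
N(d1) = 0.6342509210; N(d2) = 0.5569075587; sqrt(T) = 0.5000000000
Term 1 = -47.5800 * 1.0000000000 * 0.3761343919 * 0.4000 / (2 * 0.5000000000) = -7.1585897466
Term 2 = -0.0350 * 45.7200 * 0.9912881698 * 0.5569075587 = -0.8833998106
Term 3 = 0 (no dividend yield, q = 0)
Theta = -7.1585897466 + (-0.8833998106) + (0.0000000000) = -8.041990

Answer: Theta = -8.041990


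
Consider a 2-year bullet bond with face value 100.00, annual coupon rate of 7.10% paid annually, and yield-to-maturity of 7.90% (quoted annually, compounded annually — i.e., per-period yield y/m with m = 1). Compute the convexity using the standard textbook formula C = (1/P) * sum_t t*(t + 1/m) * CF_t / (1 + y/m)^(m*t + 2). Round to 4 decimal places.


Answer: Convexity = 4.9242

Derivation:
Coupon per period c = face * coupon_rate / m = 7.100000
Periods per year m = 1; per-period yield y/m = 0.079000
Number of cashflows N = 2
Cashflows (t years, CF_t, discount factor 1/(1+y/m)^(m*t), PV):
  t = 1.0000: CF_t = 7.100000, DF = 0.926784, PV = 6.580167
  t = 2.0000: CF_t = 107.100000, DF = 0.858929, PV = 91.991263
Price P = sum_t PV_t = 98.571430
Convexity numerator sum_t t*(t + 1/m) * CF_t / (1+y/m)^(m*t + 2):
  t = 1.0000: term = 11.303788
  t = 2.0000: term = 474.083611
Convexity = (1/P) * sum = 485.387400 / 98.571430 = 4.924220


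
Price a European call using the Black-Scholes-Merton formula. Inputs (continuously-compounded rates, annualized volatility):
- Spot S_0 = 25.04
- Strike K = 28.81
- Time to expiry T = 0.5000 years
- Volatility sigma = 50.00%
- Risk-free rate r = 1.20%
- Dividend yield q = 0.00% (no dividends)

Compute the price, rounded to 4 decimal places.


Answer: Price = 2.2321

Derivation:
d1 = (ln(S/K) + (r - q + 0.5*sigma^2) * T) / (sigma * sqrt(T)) = -0.20293400
d2 = d1 - sigma * sqrt(T) = -0.55648739
exp(-rT) = 0.99401796; exp(-qT) = 1.00000000
C = S_0 * exp(-qT) * N(d1) - K * exp(-rT) * N(d2)
N(d1) = 0.41959331; N(d2) = 0.28893886
C = 25.0400 * 1.00000000 * 0.41959331 - 28.8100 * 0.99401796 * 0.28893886 = 2.2321


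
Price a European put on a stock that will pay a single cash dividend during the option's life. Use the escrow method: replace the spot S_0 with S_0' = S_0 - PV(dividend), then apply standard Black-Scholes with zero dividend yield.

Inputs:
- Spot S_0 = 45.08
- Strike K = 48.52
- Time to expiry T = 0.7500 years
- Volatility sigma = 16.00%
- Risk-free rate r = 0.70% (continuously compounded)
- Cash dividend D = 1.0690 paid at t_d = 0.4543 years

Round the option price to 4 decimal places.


PV(D) = D * exp(-r * t_d) = 1.0690 * 0.99682495 = 1.06560587
S_0' = S_0 - PV(D) = 45.0800 - 1.06560587 = 44.01439413
d1 = (ln(S_0'/K) + (r + sigma^2/2)*T) / (sigma*sqrt(T)) = -0.59618173
d2 = d1 - sigma*sqrt(T) = -0.73474580
exp(-rT) = 0.99476376
N(-d1) = 0.72447309; N(-d2) = 0.76875284
P = K * exp(-rT) * N(-d2) - S_0' * N(-d1) = 48.5200 * 0.99476376 * 0.76875284 - 44.01439413 * 0.72447309 = 5.2173

Answer: Price = 5.2173


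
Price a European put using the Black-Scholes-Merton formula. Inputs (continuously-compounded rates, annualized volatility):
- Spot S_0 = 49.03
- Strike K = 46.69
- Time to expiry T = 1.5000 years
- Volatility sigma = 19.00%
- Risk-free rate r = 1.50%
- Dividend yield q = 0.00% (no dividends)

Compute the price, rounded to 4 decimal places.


d1 = (ln(S/K) + (r - q + 0.5*sigma^2) * T) / (sigma * sqrt(T)) = 0.42319167
d2 = d1 - sigma * sqrt(T) = 0.19049014
exp(-rT) = 0.97775124; exp(-qT) = 1.00000000
P = K * exp(-rT) * N(-d2) - S_0 * exp(-qT) * N(-d1)
N(-d1) = 0.33607771; N(-d2) = 0.42446253
P = 46.6900 * 0.97775124 * 0.42446253 - 49.0300 * 1.00000000 * 0.33607771 = 2.8993

Answer: Price = 2.8993


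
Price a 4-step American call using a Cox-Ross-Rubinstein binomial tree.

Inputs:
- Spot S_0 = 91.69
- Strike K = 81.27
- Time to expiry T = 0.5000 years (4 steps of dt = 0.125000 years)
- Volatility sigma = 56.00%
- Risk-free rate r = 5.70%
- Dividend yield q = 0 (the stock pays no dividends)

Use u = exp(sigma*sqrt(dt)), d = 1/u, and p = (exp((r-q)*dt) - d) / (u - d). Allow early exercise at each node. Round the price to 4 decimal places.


dt = T/N = 0.125000
u = exp(sigma*sqrt(dt)) = 1.218950; d = 1/u = 0.820378
p = (exp((r-q)*dt) - d) / (u - d) = 0.468604
Discount per step: exp(-r*dt) = 0.992900
Stock lattice S(k, i) with i counting down-moves:
  k=0: S(0,0) = 91.6900
  k=1: S(1,0) = 111.7655; S(1,1) = 75.2205
  k=2: S(2,0) = 136.2366; S(2,1) = 91.6900; S(2,2) = 61.7092
  k=3: S(3,0) = 166.0656; S(3,1) = 111.7655; S(3,2) = 75.2205; S(3,3) = 50.6249
  k=4: S(4,0) = 202.4257; S(4,1) = 136.2366; S(4,2) = 91.6900; S(4,3) = 61.7092; S(4,4) = 41.5316
Terminal payoffs V(N, i) = max(S_T - K, 0):
  V(4,0) = 121.155702; V(4,1) = 54.966605; V(4,2) = 10.420000; V(4,3) = 0.000000; V(4,4) = 0.000000
Backward induction: V(k, i) = exp(-r*dt) * [p * V(k+1, i) + (1-p) * V(k+1, i+1)]; then take max(V_cont, immediate exercise) for American.
  V(3,0) = exp(-r*dt) * [p*121.155702 + (1-p)*54.966605] = 85.372612; exercise = 84.795621; V(3,0) = max -> 85.372612
  V(3,1) = exp(-r*dt) * [p*54.966605 + (1-p)*10.420000] = 31.072524; exercise = 30.495533; V(3,1) = max -> 31.072524
  V(3,2) = exp(-r*dt) * [p*10.420000 + (1-p)*0.000000] = 4.848184; exercise = 0.000000; V(3,2) = max -> 4.848184
  V(3,3) = exp(-r*dt) * [p*0.000000 + (1-p)*0.000000] = 0.000000; exercise = 0.000000; V(3,3) = max -> 0.000000
  V(2,0) = exp(-r*dt) * [p*85.372612 + (1-p)*31.072524] = 56.116490; exercise = 54.966605; V(2,0) = max -> 56.116490
  V(2,1) = exp(-r*dt) * [p*31.072524 + (1-p)*4.848184] = 17.015341; exercise = 10.420000; V(2,1) = max -> 17.015341
  V(2,2) = exp(-r*dt) * [p*4.848184 + (1-p)*0.000000] = 2.255748; exercise = 0.000000; V(2,2) = max -> 2.255748
  V(1,0) = exp(-r*dt) * [p*56.116490 + (1-p)*17.015341] = 35.087395; exercise = 30.495533; V(1,0) = max -> 35.087395
  V(1,1) = exp(-r*dt) * [p*17.015341 + (1-p)*2.255748] = 9.107029; exercise = 0.000000; V(1,1) = max -> 9.107029
  V(0,0) = exp(-r*dt) * [p*35.087395 + (1-p)*9.107029] = 21.130434; exercise = 10.420000; V(0,0) = max -> 21.130434

Answer: Price = V(0,0) = 21.1304


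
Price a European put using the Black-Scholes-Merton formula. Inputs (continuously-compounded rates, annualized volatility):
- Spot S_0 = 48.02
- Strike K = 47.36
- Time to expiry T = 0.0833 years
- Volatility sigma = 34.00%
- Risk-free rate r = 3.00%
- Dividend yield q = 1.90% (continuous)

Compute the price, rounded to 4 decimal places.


Answer: Price = 1.5323

Derivation:
d1 = (ln(S/K) + (r - q + 0.5*sigma^2) * T) / (sigma * sqrt(T)) = 0.19943603
d2 = d1 - sigma * sqrt(T) = 0.10130611
exp(-rT) = 0.99750412; exp(-qT) = 0.99841855
P = K * exp(-rT) * N(-d2) - S_0 * exp(-qT) * N(-d1)
N(-d1) = 0.42096084; N(-d2) = 0.45965373
P = 47.3600 * 0.99750412 * 0.45965373 - 48.0200 * 0.99841855 * 0.42096084 = 1.5323


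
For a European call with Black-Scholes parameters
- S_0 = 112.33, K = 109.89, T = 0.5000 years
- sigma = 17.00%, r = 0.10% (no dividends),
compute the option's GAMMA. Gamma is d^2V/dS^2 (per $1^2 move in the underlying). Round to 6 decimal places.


d1 = 0.2469558138; d2 = 0.1267476609
phi(d1) = 0.3869607082; exp(-qT) = 1.0000000000; exp(-rT) = 0.9995001250
Gamma = exp(-qT) * phi(d1) / (S * sigma * sqrt(T)) = 1.0000000000 * 0.3869607082 / (112.3300 * 0.1700 * 0.7071067812) = 0.028657

Answer: Gamma = 0.028657


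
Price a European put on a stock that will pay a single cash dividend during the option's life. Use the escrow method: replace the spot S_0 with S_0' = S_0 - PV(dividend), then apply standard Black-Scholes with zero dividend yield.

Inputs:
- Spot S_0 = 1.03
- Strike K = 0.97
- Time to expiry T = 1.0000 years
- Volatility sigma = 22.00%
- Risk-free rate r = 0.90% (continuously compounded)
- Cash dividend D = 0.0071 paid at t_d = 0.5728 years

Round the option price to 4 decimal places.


PV(D) = D * exp(-r * t_d) = 0.0071 * 0.99485807 = 0.00706349
S_0' = S_0 - PV(D) = 1.0300 - 0.00706349 = 1.02293651
d1 = (ln(S_0'/K) + (r + sigma^2/2)*T) / (sigma*sqrt(T)) = 0.39243922
d2 = d1 - sigma*sqrt(T) = 0.17243922
exp(-rT) = 0.99104038
N(-d1) = 0.34736686; N(-d2) = 0.43154612
P = K * exp(-rT) * N(-d2) - S_0' * N(-d1) = 0.9700 * 0.99104038 * 0.43154612 - 1.02293651 * 0.34736686 = 0.0595

Answer: Price = 0.0595


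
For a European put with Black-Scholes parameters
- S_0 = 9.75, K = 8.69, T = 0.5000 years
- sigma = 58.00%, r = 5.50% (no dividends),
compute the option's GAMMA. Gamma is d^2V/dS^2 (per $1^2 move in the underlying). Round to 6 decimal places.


d1 = 0.5527486522; d2 = 0.1426267191
phi(d1) = 0.3424245048; exp(-qT) = 1.0000000000; exp(-rT) = 0.9728746826
Gamma = exp(-qT) * phi(d1) / (S * sigma * sqrt(T)) = 1.0000000000 * 0.3424245048 / (9.7500 * 0.5800 * 0.7071067812) = 0.085634

Answer: Gamma = 0.085634


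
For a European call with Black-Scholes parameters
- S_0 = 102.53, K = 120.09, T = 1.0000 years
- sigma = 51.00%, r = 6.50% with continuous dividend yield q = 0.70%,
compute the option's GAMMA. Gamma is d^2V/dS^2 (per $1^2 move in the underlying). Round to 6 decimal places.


Answer: Gamma = 0.007563

Derivation:
d1 = 0.0587528961; d2 = -0.4512471039
phi(d1) = 0.3982543193; exp(-qT) = 0.9930244429; exp(-rT) = 0.9370674634
Gamma = exp(-qT) * phi(d1) / (S * sigma * sqrt(T)) = 0.9930244429 * 0.3982543193 / (102.5300 * 0.5100 * 1.0000000000) = 0.007563


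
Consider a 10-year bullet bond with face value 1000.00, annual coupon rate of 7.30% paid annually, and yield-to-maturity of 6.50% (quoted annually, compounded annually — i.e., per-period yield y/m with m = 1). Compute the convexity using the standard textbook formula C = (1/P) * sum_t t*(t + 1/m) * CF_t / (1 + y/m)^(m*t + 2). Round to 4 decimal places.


Answer: Convexity = 65.4419

Derivation:
Coupon per period c = face * coupon_rate / m = 73.000000
Periods per year m = 1; per-period yield y/m = 0.065000
Number of cashflows N = 10
Cashflows (t years, CF_t, discount factor 1/(1+y/m)^(m*t), PV):
  t = 1.0000: CF_t = 73.000000, DF = 0.938967, PV = 68.544601
  t = 2.0000: CF_t = 73.000000, DF = 0.881659, PV = 64.361128
  t = 3.0000: CF_t = 73.000000, DF = 0.827849, PV = 60.432984
  t = 4.0000: CF_t = 73.000000, DF = 0.777323, PV = 56.744586
  t = 5.0000: CF_t = 73.000000, DF = 0.729881, PV = 53.281301
  t = 6.0000: CF_t = 73.000000, DF = 0.685334, PV = 50.029391
  t = 7.0000: CF_t = 73.000000, DF = 0.643506, PV = 46.975954
  t = 8.0000: CF_t = 73.000000, DF = 0.604231, PV = 44.108877
  t = 9.0000: CF_t = 73.000000, DF = 0.567353, PV = 41.416786
  t = 10.0000: CF_t = 1073.000000, DF = 0.532726, PV = 571.615036
Price P = sum_t PV_t = 1057.510642
Convexity numerator sum_t t*(t + 1/m) * CF_t / (1+y/m)^(m*t + 2):
  t = 1.0000: term = 120.865967
  t = 2.0000: term = 340.467514
  t = 3.0000: term = 639.375613
  t = 4.0000: term = 1000.587813
  t = 5.0000: term = 1409.278610
  t = 6.0000: term = 1852.572821
  t = 7.0000: term = 2319.339995
  t = 8.0000: term = 2800.008043
  t = 9.0000: term = 3286.394416
  t = 10.0000: term = 55436.667304
Convexity = (1/P) * sum = 69205.558097 / 1057.510642 = 65.441950


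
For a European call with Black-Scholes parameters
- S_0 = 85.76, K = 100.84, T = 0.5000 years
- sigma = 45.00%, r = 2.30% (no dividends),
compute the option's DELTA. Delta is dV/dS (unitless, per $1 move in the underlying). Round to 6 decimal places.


d1 = -0.3138215477; d2 = -0.6320195992
phi(d1) = 0.3797734018; exp(-qT) = 1.0000000000; exp(-rT) = 0.9885658722
N(d1) = 0.3768282889
Delta = exp(-qT) * N(d1) = 1.0000000000 * 0.3768282889 = 0.376828

Answer: Delta = 0.376828


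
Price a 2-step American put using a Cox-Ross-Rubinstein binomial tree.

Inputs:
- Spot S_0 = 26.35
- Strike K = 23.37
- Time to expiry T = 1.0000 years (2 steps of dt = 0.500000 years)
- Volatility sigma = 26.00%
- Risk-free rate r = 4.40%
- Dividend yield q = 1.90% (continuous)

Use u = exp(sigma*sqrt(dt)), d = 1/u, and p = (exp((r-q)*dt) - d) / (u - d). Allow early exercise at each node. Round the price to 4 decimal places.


dt = T/N = 0.500000
u = exp(sigma*sqrt(dt)) = 1.201833; d = 1/u = 0.832062
p = (exp((r-q)*dt) - d) / (u - d) = 0.488184
Discount per step: exp(-r*dt) = 0.978240
Stock lattice S(k, i) with i counting down-moves:
  k=0: S(0,0) = 26.3500
  k=1: S(1,0) = 31.6683; S(1,1) = 21.9248
  k=2: S(2,0) = 38.0600; S(2,1) = 26.3500; S(2,2) = 18.2428
Terminal payoffs V(N, i) = max(K - S_T, 0):
  V(2,0) = 0.000000; V(2,1) = 0.000000; V(2,2) = 5.127159
Backward induction: V(k, i) = exp(-r*dt) * [p * V(k+1, i) + (1-p) * V(k+1, i+1)]; then take max(V_cont, immediate exercise) for American.
  V(1,0) = exp(-r*dt) * [p*0.000000 + (1-p)*0.000000] = 0.000000; exercise = 0.000000; V(1,0) = max -> 0.000000
  V(1,1) = exp(-r*dt) * [p*0.000000 + (1-p)*5.127159] = 2.567061; exercise = 1.445154; V(1,1) = max -> 2.567061
  V(0,0) = exp(-r*dt) * [p*0.000000 + (1-p)*2.567061] = 1.285273; exercise = 0.000000; V(0,0) = max -> 1.285273

Answer: Price = V(0,0) = 1.2853


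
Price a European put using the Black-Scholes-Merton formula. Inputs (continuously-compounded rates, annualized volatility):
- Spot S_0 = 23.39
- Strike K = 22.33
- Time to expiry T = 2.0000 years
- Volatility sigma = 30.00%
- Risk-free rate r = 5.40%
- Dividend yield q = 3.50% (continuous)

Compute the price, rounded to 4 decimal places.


d1 = (ln(S/K) + (r - q + 0.5*sigma^2) * T) / (sigma * sqrt(T)) = 0.41101174
d2 = d1 - sigma * sqrt(T) = -0.01325232
exp(-rT) = 0.89762760; exp(-qT) = 0.93239382
P = K * exp(-rT) * N(-d2) - S_0 * exp(-qT) * N(-d1)
N(-d1) = 0.34053196; N(-d2) = 0.50528676
P = 22.3300 * 0.89762760 * 0.50528676 - 23.3900 * 0.93239382 * 0.34053196 = 2.7014

Answer: Price = 2.7014


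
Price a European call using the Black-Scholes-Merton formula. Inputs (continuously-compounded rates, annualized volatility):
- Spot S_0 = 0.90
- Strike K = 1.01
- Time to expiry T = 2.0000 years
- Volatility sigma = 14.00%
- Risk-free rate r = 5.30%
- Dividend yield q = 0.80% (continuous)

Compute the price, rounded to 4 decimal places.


d1 = (ln(S/K) + (r - q + 0.5*sigma^2) * T) / (sigma * sqrt(T)) = -0.02884413
d2 = d1 - sigma * sqrt(T) = -0.22683403
exp(-rT) = 0.89942465; exp(-qT) = 0.98412732
C = S_0 * exp(-qT) * N(d1) - K * exp(-rT) * N(d2)
N(d1) = 0.48849445; N(d2) = 0.41027640
C = 0.9000 * 0.98412732 * 0.48849445 - 1.0100 * 0.89942465 * 0.41027640 = 0.0600

Answer: Price = 0.0600


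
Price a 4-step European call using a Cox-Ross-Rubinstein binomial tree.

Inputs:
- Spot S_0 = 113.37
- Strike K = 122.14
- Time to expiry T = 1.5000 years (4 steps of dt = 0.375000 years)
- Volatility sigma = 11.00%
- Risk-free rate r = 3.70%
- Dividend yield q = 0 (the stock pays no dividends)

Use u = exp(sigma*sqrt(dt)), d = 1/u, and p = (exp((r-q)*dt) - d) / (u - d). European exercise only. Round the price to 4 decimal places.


dt = T/N = 0.375000
u = exp(sigma*sqrt(dt)) = 1.069682; d = 1/u = 0.934858
p = (exp((r-q)*dt) - d) / (u - d) = 0.586795
Discount per step: exp(-r*dt) = 0.986221
Stock lattice S(k, i) with i counting down-moves:
  k=0: S(0,0) = 113.3700
  k=1: S(1,0) = 121.2698; S(1,1) = 105.9848
  k=2: S(2,0) = 129.7201; S(2,1) = 113.3700; S(2,2) = 99.0807
  k=3: S(3,0) = 138.7592; S(3,1) = 121.2698; S(3,2) = 105.9848; S(3,3) = 92.6264
  k=4: S(4,0) = 148.4281; S(4,1) = 129.7201; S(4,2) = 113.3700; S(4,3) = 99.0807; S(4,4) = 86.5925
Terminal payoffs V(N, i) = max(S_T - K, 0):
  V(4,0) = 26.288102; V(4,1) = 7.580060; V(4,2) = 0.000000; V(4,3) = 0.000000; V(4,4) = 0.000000
Backward induction: V(k, i) = exp(-r*dt) * [p * V(k+1, i) + (1-p) * V(k+1, i+1)].
  V(3,0) = exp(-r*dt) * [p*26.288102 + (1-p)*7.580060] = 18.302142
  V(3,1) = exp(-r*dt) * [p*7.580060 + (1-p)*0.000000] = 4.386656
  V(3,2) = exp(-r*dt) * [p*0.000000 + (1-p)*0.000000] = 0.000000
  V(3,3) = exp(-r*dt) * [p*0.000000 + (1-p)*0.000000] = 0.000000
  V(2,0) = exp(-r*dt) * [p*18.302142 + (1-p)*4.386656] = 12.379240
  V(2,1) = exp(-r*dt) * [p*4.386656 + (1-p)*0.000000] = 2.538601
  V(2,2) = exp(-r*dt) * [p*0.000000 + (1-p)*0.000000] = 0.000000
  V(1,0) = exp(-r*dt) * [p*12.379240 + (1-p)*2.538601] = 8.198496
  V(1,1) = exp(-r*dt) * [p*2.538601 + (1-p)*0.000000] = 1.469113
  V(0,0) = exp(-r*dt) * [p*8.198496 + (1-p)*1.469113] = 5.343231

Answer: Price = V(0,0) = 5.3432


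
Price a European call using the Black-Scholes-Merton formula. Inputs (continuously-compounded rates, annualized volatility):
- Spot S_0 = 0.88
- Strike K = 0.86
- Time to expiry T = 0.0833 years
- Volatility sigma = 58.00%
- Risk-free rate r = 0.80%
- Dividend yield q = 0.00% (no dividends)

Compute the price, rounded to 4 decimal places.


Answer: Price = 0.0689

Derivation:
d1 = (ln(S/K) + (r - q + 0.5*sigma^2) * T) / (sigma * sqrt(T)) = 0.22501439
d2 = d1 - sigma * sqrt(T) = 0.05761630
exp(-rT) = 0.99933382; exp(-qT) = 1.00000000
C = S_0 * exp(-qT) * N(d1) - K * exp(-rT) * N(d2)
N(d1) = 0.58901596; N(d2) = 0.52297287
C = 0.8800 * 1.00000000 * 0.58901596 - 0.8600 * 0.99933382 * 0.52297287 = 0.0689


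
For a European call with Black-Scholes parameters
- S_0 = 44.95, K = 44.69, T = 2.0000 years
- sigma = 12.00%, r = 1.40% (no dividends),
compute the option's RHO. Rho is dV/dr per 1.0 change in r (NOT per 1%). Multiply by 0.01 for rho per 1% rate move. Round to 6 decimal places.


Answer: Rho = 47.411276

Derivation:
d1 = 0.2840271044; d2 = 0.1143214769
phi(d1) = 0.3831708785; exp(-qT) = 1.0000000000; exp(-rT) = 0.9723883668
N(d2) = 0.5455085210
Rho = K*T*exp(-rT)*N(d2) = 44.6900 * 2.0000 * 0.9723883668 * 0.5455085210 = 47.411276


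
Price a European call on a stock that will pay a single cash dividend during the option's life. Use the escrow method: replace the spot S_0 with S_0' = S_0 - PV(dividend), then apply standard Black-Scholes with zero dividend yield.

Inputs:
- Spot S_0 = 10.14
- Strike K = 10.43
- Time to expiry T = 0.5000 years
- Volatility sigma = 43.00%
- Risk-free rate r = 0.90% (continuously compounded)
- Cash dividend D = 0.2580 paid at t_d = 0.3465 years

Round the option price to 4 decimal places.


PV(D) = D * exp(-r * t_d) = 0.2580 * 0.99688636 = 0.25719668
S_0' = S_0 - PV(D) = 10.1400 - 0.25719668 = 9.88280332
d1 = (ln(S_0'/K) + (r + sigma^2/2)*T) / (sigma*sqrt(T)) = -0.01040947
d2 = d1 - sigma*sqrt(T) = -0.31446539
exp(-rT) = 0.99551011
N(d1) = 0.49584730; N(d2) = 0.37658380
C = S_0' * N(d1) - K * exp(-rT) * N(d2) = 9.88280332 * 0.49584730 - 10.4300 * 0.99551011 * 0.37658380 = 0.9902

Answer: Price = 0.9902


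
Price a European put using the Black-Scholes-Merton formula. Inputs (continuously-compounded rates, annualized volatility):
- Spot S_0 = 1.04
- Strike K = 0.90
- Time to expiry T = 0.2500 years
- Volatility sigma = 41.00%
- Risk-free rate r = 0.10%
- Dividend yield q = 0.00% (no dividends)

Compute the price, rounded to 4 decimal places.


Answer: Price = 0.0279

Derivation:
d1 = (ln(S/K) + (r - q + 0.5*sigma^2) * T) / (sigma * sqrt(T)) = 0.80899380
d2 = d1 - sigma * sqrt(T) = 0.60399380
exp(-rT) = 0.99975003; exp(-qT) = 1.00000000
P = K * exp(-rT) * N(-d2) - S_0 * exp(-qT) * N(-d1)
N(-d1) = 0.20925936; N(-d2) = 0.27292388
P = 0.9000 * 0.99975003 * 0.27292388 - 1.0400 * 1.00000000 * 0.20925936 = 0.0279
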